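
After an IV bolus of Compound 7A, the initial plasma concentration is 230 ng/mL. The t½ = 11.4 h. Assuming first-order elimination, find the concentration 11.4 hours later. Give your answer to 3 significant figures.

k = ln 2 / 11.4 = 0.06080 h⁻¹
C(t) = C₀ e^(−kt) = 230 × e^(−0.06080 × 11.4) = 230 × e^(−0.6931) = 230 × 0.5000 ≈ 115 ng/mL

115 ng/mL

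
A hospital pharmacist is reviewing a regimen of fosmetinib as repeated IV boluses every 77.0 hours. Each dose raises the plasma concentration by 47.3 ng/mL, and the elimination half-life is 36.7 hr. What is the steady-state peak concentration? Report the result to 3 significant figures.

k = ln 2 / 36.7 = 0.01889 hr⁻¹
Fraction remaining after one interval: e^(−kτ) = e^(−0.01889 × 77.0) = 0.2336
R = 1 / (1 − 0.2336) = 1.305
Css,max = 47.3 × 1.305 ≈ 61.7 ng/mL

61.7 ng/mL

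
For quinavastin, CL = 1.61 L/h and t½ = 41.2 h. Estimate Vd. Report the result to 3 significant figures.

95.7 L

k = ln 2 / t½ = ln 2 / 41.2 = 0.01682 h⁻¹
V = CL / k = 1.61 / 0.01682 ≈ 95.7 L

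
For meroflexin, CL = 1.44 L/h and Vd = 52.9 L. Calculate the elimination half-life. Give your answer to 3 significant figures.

k = CL / V = 1.44 / 52.9 = 0.02722 h⁻¹
t½ = ln 2 / k = ln 2 / 0.02722 ≈ 25.5 hours

25.5 hours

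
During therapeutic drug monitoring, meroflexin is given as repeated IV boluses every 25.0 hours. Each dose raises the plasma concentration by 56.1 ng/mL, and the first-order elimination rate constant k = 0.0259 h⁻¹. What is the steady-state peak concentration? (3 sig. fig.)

Fraction remaining after one interval: e^(−kτ) = e^(−0.02590 × 25.0) = 0.5234
R = 1 / (1 − 0.5234) = 2.098
Css,max = 56.1 × 2.098 ≈ 118 ng/mL

118 ng/mL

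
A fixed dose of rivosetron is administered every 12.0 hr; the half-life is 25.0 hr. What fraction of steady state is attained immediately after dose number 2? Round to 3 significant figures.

k = ln 2 / 25.0 = 0.02773 hr⁻¹
f_n = 1 − e^(−nkτ) = 1 − e^(−2 × 0.02773 × 12.0) = 1 − e^(−0.6654) = 1 − 0.5141 ≈ 0.486

0.486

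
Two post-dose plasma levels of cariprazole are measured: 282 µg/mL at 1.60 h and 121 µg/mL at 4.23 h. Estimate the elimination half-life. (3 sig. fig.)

2.15 hours

k = ln(C₁/C₂) / (t₂ − t₁) = ln(282/121) / (4.23 − 1.60)
  = 0.8461 / 2.630 = 0.3217 h⁻¹
t½ = ln 2 / k = ln 2 / 0.3217 ≈ 2.15 hours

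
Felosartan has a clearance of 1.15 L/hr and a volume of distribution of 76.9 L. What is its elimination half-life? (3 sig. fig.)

k = CL / V = 1.15 / 76.9 = 0.01495 hr⁻¹
t½ = ln 2 / k = ln 2 / 0.01495 ≈ 46.4 hours

46.4 hours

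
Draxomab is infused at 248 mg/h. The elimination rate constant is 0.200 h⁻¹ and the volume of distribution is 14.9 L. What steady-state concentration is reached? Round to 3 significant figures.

83.2 µg/mL

CL = k · V = 0.200 × 14.9 = 2.980 L/h
Css = rate / CL = 248 / 2.980 ≈ 83.2 µg/mL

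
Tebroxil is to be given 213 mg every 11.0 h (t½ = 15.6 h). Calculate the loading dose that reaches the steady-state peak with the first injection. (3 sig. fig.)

551 mg

k = ln 2 / 15.6 = 0.04443 h⁻¹
Accumulation ratio R = 1 / (1 − e^(−kτ)) = 1 / (1 − e^(−0.04443×11.0)) = 1 / (1 − 0.6134) = 2.587
Loading dose = maintenance dose × R = 213 × 2.587 ≈ 551 mg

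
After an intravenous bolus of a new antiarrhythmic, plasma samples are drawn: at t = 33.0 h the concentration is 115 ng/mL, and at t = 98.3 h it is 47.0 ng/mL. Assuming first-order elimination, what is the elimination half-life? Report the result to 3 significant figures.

50.6 hours

k = ln(C₁/C₂) / (t₂ − t₁) = ln(115/47.0) / (98.3 − 33.0)
  = 0.8948 / 65.30 = 0.01370 h⁻¹
t½ = ln 2 / k = ln 2 / 0.01370 ≈ 50.6 hours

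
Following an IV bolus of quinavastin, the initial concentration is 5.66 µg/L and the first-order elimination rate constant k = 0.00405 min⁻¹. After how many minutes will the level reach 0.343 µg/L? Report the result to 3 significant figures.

C(t) = C₀ e^(−kt)  ⇒  t = ln(C₀/C) / k
t = ln(5.66/0.343) / 0.004050 = 2.803 / 0.004050 ≈ 692 minutes

692 minutes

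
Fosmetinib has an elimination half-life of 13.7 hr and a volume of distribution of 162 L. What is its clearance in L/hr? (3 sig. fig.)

k = ln 2 / t½ = ln 2 / 13.7 = 0.05059 hr⁻¹
CL = k · V = 0.05059 × 162 ≈ 8.20 L/hr

8.20 L/hr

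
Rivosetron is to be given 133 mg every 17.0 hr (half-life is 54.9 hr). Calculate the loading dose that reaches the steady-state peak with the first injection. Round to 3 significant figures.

k = ln 2 / 54.9 = 0.01263 hr⁻¹
Accumulation ratio R = 1 / (1 − e^(−kτ)) = 1 / (1 − e^(−0.01263×17.0)) = 1 / (1 − 0.8068) = 5.177
Loading dose = maintenance dose × R = 133 × 5.177 ≈ 689 mg

689 mg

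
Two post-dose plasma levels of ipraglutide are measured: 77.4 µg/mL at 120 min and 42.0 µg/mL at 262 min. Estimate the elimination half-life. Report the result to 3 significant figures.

161 minutes

k = ln(C₁/C₂) / (t₂ − t₁) = ln(77.4/42.0) / (262 − 120)
  = 0.6113 / 142.0 = 0.004305 min⁻¹
t½ = ln 2 / k = ln 2 / 0.004305 ≈ 161 minutes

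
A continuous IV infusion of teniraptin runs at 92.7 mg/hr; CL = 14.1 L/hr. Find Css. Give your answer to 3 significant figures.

6.57 µg/mL

Css = infusion rate / CL = 92.7 / 14.1 ≈ 6.57 µg/mL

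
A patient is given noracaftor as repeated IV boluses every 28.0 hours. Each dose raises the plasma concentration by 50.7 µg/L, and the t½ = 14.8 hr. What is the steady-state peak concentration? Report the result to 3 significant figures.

k = ln 2 / 14.8 = 0.04683 hr⁻¹
Fraction remaining after one interval: e^(−kτ) = e^(−0.04683 × 28.0) = 0.2695
R = 1 / (1 − 0.2695) = 1.369
Css,max = 50.7 × 1.369 ≈ 69.4 µg/L

69.4 µg/L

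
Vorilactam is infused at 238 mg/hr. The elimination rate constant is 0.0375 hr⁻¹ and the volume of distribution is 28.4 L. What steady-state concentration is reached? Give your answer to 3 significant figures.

CL = k · V = 0.0375 × 28.4 = 1.065 L/hr
Css = rate / CL = 238 / 1.065 ≈ 223 mg/L

223 mg/L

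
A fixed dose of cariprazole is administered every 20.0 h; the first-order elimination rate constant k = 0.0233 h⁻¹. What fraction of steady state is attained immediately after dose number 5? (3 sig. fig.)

0.903

f_n = 1 − e^(−nkτ) = 1 − e^(−5 × 0.02330 × 20.0) = 1 − e^(−2.330) = 1 − 0.09730 ≈ 0.903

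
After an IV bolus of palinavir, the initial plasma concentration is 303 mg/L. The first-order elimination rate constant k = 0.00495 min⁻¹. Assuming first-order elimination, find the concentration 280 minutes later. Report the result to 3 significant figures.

75.8 mg/L

C(t) = C₀ e^(−kt) = 303 × e^(−0.004950 × 280) = 303 × e^(−1.386) = 303 × 0.2501 ≈ 75.8 mg/L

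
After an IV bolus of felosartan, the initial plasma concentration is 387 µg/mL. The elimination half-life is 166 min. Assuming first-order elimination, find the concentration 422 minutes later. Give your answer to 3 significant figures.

66.4 µg/mL

k = ln 2 / 166 = 0.004176 min⁻¹
C(t) = C₀ e^(−kt) = 387 × e^(−0.004176 × 422) = 387 × e^(−1.762) = 387 × 0.1717 ≈ 66.4 µg/mL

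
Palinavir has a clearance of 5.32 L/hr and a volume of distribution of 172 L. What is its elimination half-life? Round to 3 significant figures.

k = CL / V = 5.32 / 172 = 0.03093 hr⁻¹
t½ = ln 2 / k = ln 2 / 0.03093 ≈ 22.4 hours

22.4 hours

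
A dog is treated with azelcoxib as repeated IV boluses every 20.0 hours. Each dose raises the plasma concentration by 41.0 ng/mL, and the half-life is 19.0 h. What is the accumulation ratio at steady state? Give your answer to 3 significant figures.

1.93

k = ln 2 / 19.0 = 0.03648 h⁻¹
Fraction remaining after one interval: e^(−kτ) = e^(−0.03648 × 20.0) = 0.4821
R = 1 / (1 − 0.4821) = 1 / 0.5179 ≈ 1.93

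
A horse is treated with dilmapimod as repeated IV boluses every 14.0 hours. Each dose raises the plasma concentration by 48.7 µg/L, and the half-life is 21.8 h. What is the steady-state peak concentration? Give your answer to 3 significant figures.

136 µg/L

k = ln 2 / 21.8 = 0.03180 h⁻¹
Fraction remaining after one interval: e^(−kτ) = e^(−0.03180 × 14.0) = 0.6407
R = 1 / (1 − 0.6407) = 2.783
Css,max = 48.7 × 2.783 ≈ 136 µg/L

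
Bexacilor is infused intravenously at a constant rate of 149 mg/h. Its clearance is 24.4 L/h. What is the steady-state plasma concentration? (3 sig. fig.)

6.11 mg/L

Css = infusion rate / CL = 149 / 24.4 ≈ 6.11 mg/L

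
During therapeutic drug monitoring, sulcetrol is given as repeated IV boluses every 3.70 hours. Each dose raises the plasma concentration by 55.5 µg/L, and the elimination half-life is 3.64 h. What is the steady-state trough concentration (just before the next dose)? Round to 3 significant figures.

54.3 µg/L

k = ln 2 / 3.64 = 0.1904 h⁻¹
Fraction remaining after one interval: e^(−kτ) = e^(−0.1904 × 3.70) = 0.4943
R = 1 / (1 − 0.4943) = 1.978
Css,max = 55.5 × 1.978 = 109.8 µg/L
Css,min = Css,max × e^(−kτ) = 109.8 × 0.4943 ≈ 54.3 µg/L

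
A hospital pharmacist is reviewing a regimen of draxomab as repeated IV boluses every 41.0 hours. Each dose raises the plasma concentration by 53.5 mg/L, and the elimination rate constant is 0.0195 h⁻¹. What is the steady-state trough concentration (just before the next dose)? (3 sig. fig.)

Fraction remaining after one interval: e^(−kτ) = e^(−0.01950 × 41.0) = 0.4496
R = 1 / (1 − 0.4496) = 1.817
Css,max = 53.5 × 1.817 = 97.19 mg/L
Css,min = Css,max × e^(−kτ) = 97.19 × 0.4496 ≈ 43.7 mg/L

43.7 mg/L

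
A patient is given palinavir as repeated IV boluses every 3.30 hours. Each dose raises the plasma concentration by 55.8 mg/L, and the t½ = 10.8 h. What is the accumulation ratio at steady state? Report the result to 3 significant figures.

5.24

k = ln 2 / 10.8 = 0.06418 h⁻¹
Fraction remaining after one interval: e^(−kτ) = e^(−0.06418 × 3.30) = 0.8091
R = 1 / (1 − 0.8091) = 1 / 0.1909 ≈ 5.24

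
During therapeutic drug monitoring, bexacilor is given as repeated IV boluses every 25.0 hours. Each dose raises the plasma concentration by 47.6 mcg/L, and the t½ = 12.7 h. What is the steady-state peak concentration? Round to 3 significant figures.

k = ln 2 / 12.7 = 0.05458 h⁻¹
Fraction remaining after one interval: e^(−kτ) = e^(−0.05458 × 25.0) = 0.2555
R = 1 / (1 − 0.2555) = 1.343
Css,max = 47.6 × 1.343 ≈ 63.9 mcg/L

63.9 mcg/L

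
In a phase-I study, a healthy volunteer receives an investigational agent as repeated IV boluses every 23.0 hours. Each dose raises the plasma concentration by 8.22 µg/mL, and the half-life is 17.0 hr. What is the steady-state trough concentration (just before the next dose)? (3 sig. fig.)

5.29 µg/mL

k = ln 2 / 17.0 = 0.04077 hr⁻¹
Fraction remaining after one interval: e^(−kτ) = e^(−0.04077 × 23.0) = 0.3915
R = 1 / (1 − 0.3915) = 1.643
Css,max = 8.22 × 1.643 = 13.51 µg/mL
Css,min = Css,max × e^(−kτ) = 13.51 × 0.3915 ≈ 5.29 µg/mL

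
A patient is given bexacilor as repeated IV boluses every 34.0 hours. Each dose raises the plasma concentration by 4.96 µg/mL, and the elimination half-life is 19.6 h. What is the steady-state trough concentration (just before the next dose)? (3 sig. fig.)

2.13 µg/mL

k = ln 2 / 19.6 = 0.03536 h⁻¹
Fraction remaining after one interval: e^(−kτ) = e^(−0.03536 × 34.0) = 0.3005
R = 1 / (1 − 0.3005) = 1.430
Css,max = 4.96 × 1.430 = 7.091 µg/mL
Css,min = Css,max × e^(−kτ) = 7.091 × 0.3005 ≈ 2.13 µg/mL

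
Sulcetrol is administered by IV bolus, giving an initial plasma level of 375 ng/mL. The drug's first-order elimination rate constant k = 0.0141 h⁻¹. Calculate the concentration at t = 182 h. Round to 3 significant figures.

28.8 ng/mL

C(t) = C₀ e^(−kt) = 375 × e^(−0.01410 × 182) = 375 × e^(−2.566) = 375 × 0.07683 ≈ 28.8 ng/mL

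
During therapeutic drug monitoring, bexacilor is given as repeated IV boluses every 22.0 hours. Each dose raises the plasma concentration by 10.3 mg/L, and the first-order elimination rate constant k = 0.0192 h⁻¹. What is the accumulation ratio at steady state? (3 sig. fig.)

2.90

Fraction remaining after one interval: e^(−kτ) = e^(−0.01920 × 22.0) = 0.6555
R = 1 / (1 − 0.6555) = 1 / 0.3445 ≈ 2.90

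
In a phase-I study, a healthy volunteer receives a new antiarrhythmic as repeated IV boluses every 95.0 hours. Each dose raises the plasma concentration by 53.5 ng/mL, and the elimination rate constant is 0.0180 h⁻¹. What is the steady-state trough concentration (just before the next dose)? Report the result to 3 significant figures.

11.8 ng/mL

Fraction remaining after one interval: e^(−kτ) = e^(−0.01800 × 95.0) = 0.1809
R = 1 / (1 − 0.1809) = 1.221
Css,max = 53.5 × 1.221 = 65.31 ng/mL
Css,min = Css,max × e^(−kτ) = 65.31 × 0.1809 ≈ 11.8 ng/mL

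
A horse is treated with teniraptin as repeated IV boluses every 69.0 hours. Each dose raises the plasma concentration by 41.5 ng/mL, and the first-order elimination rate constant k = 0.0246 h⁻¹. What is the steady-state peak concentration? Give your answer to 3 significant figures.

Fraction remaining after one interval: e^(−kτ) = e^(−0.02460 × 69.0) = 0.1832
R = 1 / (1 − 0.1832) = 1.224
Css,max = 41.5 × 1.224 ≈ 50.8 ng/mL

50.8 ng/mL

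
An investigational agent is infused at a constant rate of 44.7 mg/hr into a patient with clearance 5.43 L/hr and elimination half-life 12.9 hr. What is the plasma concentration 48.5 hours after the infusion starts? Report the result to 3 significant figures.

7.62 mg/L

Css = rate / CL = 44.7 / 5.43 = 8.232 mg/L
k = ln 2 / 12.9 = 0.05373 hr⁻¹
C(t) = Css (1 − e^(−kt)) = 8.232 × (1 − e^(−2.606)) = 8.232 × 0.9262 ≈ 7.62 mg/L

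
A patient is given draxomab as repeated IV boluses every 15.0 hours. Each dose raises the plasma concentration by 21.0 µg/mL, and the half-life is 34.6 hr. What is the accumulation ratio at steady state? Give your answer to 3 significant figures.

3.85

k = ln 2 / 34.6 = 0.02003 hr⁻¹
Fraction remaining after one interval: e^(−kτ) = e^(−0.02003 × 15.0) = 0.7404
R = 1 / (1 − 0.7404) = 1 / 0.2596 ≈ 3.85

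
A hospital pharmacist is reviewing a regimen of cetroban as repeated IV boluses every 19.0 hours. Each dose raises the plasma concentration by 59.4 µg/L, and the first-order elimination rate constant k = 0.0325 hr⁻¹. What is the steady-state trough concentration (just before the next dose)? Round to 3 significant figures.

Fraction remaining after one interval: e^(−kτ) = e^(−0.03250 × 19.0) = 0.5393
R = 1 / (1 − 0.5393) = 2.171
Css,max = 59.4 × 2.171 = 128.9 µg/L
Css,min = Css,max × e^(−kτ) = 128.9 × 0.5393 ≈ 69.5 µg/L

69.5 µg/L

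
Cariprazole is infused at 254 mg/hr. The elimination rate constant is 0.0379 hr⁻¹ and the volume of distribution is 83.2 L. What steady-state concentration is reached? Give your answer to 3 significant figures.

CL = k · V = 0.0379 × 83.2 = 3.153 L/hr
Css = rate / CL = 254 / 3.153 ≈ 80.6 µg/mL

80.6 µg/mL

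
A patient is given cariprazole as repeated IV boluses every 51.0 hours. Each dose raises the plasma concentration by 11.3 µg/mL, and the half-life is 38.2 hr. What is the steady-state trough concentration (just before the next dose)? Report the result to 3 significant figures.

7.42 µg/mL

k = ln 2 / 38.2 = 0.01815 hr⁻¹
Fraction remaining after one interval: e^(−kτ) = e^(−0.01815 × 51.0) = 0.3964
R = 1 / (1 − 0.3964) = 1.657
Css,max = 11.3 × 1.657 = 18.72 µg/mL
Css,min = Css,max × e^(−kτ) = 18.72 × 0.3964 ≈ 7.42 µg/mL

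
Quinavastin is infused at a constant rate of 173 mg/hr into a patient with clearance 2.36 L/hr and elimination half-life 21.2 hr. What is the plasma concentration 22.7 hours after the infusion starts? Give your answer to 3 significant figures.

38.4 mg/L

Css = rate / CL = 173 / 2.36 = 73.31 mg/L
k = ln 2 / 21.2 = 0.03270 hr⁻¹
C(t) = Css (1 − e^(−kt)) = 73.31 × (1 − e^(−0.7422)) = 73.31 × 0.5239 ≈ 38.4 mg/L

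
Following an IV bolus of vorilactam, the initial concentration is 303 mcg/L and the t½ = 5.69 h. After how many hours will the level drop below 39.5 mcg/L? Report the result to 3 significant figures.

k = ln 2 / 5.69 = 0.1218 h⁻¹
C(t) = C₀ e^(−kt)  ⇒  t = ln(C₀/C) / k
t = ln(303/39.5) / 0.1218 = 2.037 / 0.1218 ≈ 16.7 hours

16.7 hours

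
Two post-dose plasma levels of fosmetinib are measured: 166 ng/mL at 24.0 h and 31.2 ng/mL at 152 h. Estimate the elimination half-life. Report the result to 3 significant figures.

k = ln(C₁/C₂) / (t₂ − t₁) = ln(166/31.2) / (152 − 24.0)
  = 1.672 / 128.0 = 0.01306 h⁻¹
t½ = ln 2 / k = ln 2 / 0.01306 ≈ 53.1 hours

53.1 hours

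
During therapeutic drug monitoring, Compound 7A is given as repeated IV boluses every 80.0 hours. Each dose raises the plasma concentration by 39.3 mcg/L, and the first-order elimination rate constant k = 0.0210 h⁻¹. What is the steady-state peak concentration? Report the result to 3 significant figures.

Fraction remaining after one interval: e^(−kτ) = e^(−0.02100 × 80.0) = 0.1864
R = 1 / (1 − 0.1864) = 1.229
Css,max = 39.3 × 1.229 ≈ 48.3 mcg/L

48.3 mcg/L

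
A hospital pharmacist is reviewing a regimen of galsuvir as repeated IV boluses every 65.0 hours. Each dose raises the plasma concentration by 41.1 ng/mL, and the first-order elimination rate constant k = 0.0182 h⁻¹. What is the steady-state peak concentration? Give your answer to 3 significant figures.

Fraction remaining after one interval: e^(−kτ) = e^(−0.01820 × 65.0) = 0.3064
R = 1 / (1 − 0.3064) = 1.442
Css,max = 41.1 × 1.442 ≈ 59.3 ng/mL

59.3 ng/mL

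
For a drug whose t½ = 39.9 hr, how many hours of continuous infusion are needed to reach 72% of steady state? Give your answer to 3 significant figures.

k = ln 2 / 39.9 = 0.01737 hr⁻¹
f = 1 − e^(−kt)  ⇒  t = −ln(1 − f) / k
t = −ln(1 − 0.72) / 0.01737 = 1.273 / 0.01737 ≈ 73.3 hours

73.3 hours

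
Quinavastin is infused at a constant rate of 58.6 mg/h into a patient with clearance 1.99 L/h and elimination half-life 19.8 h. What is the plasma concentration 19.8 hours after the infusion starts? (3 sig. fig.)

14.7 mg/L

Css = rate / CL = 58.6 / 1.99 = 29.45 mg/L
k = ln 2 / 19.8 = 0.03501 h⁻¹
C(t) = Css (1 − e^(−kt)) = 29.45 × (1 − e^(−0.6931)) = 29.45 × 0.5000 ≈ 14.7 mg/L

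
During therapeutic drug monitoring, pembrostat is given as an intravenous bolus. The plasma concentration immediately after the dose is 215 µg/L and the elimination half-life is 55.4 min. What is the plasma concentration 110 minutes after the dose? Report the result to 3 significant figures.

54.3 µg/L

k = ln 2 / 55.4 = 0.01251 min⁻¹
C(t) = C₀ e^(−kt) = 215 × e^(−0.01251 × 110) = 215 × e^(−1.376) = 215 × 0.2525 ≈ 54.3 µg/L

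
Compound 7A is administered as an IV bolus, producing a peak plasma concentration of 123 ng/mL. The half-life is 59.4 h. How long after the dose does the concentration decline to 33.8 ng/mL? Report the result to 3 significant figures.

k = ln 2 / 59.4 = 0.01167 h⁻¹
C(t) = C₀ e^(−kt)  ⇒  t = ln(C₀/C) / k
t = ln(123/33.8) / 0.01167 = 1.292 / 0.01167 ≈ 111 hours

111 hours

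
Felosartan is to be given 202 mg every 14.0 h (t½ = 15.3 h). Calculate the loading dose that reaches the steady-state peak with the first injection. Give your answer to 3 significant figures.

430 mg

k = ln 2 / 15.3 = 0.04530 h⁻¹
Accumulation ratio R = 1 / (1 − e^(−kτ)) = 1 / (1 − e^(−0.04530×14.0)) = 1 / (1 − 0.5303) = 2.129
Loading dose = maintenance dose × R = 202 × 2.129 ≈ 430 mg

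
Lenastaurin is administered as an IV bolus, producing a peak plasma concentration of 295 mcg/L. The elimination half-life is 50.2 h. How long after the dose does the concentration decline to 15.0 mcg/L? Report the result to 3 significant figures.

k = ln 2 / 50.2 = 0.01381 h⁻¹
C(t) = C₀ e^(−kt)  ⇒  t = ln(C₀/C) / k
t = ln(295/15.0) / 0.01381 = 2.979 / 0.01381 ≈ 216 hours

216 hours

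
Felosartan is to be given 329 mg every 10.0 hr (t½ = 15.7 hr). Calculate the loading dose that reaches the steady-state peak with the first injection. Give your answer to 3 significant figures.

922 mg

k = ln 2 / 15.7 = 0.04415 hr⁻¹
Accumulation ratio R = 1 / (1 − e^(−kτ)) = 1 / (1 − e^(−0.04415×10.0)) = 1 / (1 − 0.6431) = 2.802
Loading dose = maintenance dose × R = 329 × 2.802 ≈ 922 mg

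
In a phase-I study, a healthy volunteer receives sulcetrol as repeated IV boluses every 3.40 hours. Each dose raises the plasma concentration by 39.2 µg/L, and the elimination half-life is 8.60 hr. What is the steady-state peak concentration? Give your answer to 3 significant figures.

k = ln 2 / 8.60 = 0.08060 hr⁻¹
Fraction remaining after one interval: e^(−kτ) = e^(−0.08060 × 3.40) = 0.7603
R = 1 / (1 − 0.7603) = 4.172
Css,max = 39.2 × 4.172 ≈ 164 µg/L

164 µg/L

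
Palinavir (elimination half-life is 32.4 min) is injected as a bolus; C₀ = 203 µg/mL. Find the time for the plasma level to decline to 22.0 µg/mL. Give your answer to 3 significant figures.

104 minutes

k = ln 2 / 32.4 = 0.02139 min⁻¹
C(t) = C₀ e^(−kt)  ⇒  t = ln(C₀/C) / k
t = ln(203/22.0) / 0.02139 = 2.222 / 0.02139 ≈ 104 minutes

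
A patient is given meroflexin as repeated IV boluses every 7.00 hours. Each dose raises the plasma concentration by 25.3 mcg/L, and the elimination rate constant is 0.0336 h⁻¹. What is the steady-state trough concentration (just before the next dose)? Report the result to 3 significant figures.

95.4 mcg/L

Fraction remaining after one interval: e^(−kτ) = e^(−0.03360 × 7.00) = 0.7904
R = 1 / (1 − 0.7904) = 4.771
Css,max = 25.3 × 4.771 = 120.7 mcg/L
Css,min = Css,max × e^(−kτ) = 120.7 × 0.7904 ≈ 95.4 mcg/L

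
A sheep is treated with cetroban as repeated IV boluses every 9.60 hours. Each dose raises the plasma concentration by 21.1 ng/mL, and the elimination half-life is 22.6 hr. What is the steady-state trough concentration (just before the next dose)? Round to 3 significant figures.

61.6 ng/mL

k = ln 2 / 22.6 = 0.03067 hr⁻¹
Fraction remaining after one interval: e^(−kτ) = e^(−0.03067 × 9.60) = 0.7450
R = 1 / (1 − 0.7450) = 3.921
Css,max = 21.1 × 3.921 = 82.73 ng/mL
Css,min = Css,max × e^(−kτ) = 82.73 × 0.7450 ≈ 61.6 ng/mL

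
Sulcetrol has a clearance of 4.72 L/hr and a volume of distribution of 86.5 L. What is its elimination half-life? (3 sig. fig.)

k = CL / V = 4.72 / 86.5 = 0.05457 hr⁻¹
t½ = ln 2 / k = ln 2 / 0.05457 ≈ 12.7 hours

12.7 hours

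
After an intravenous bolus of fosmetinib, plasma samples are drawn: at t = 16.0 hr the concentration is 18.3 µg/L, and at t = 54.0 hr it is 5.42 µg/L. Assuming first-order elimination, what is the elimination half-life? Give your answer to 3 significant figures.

21.6 hours

k = ln(C₁/C₂) / (t₂ − t₁) = ln(18.3/5.42) / (54.0 − 16.0)
  = 1.217 / 38.00 = 0.03202 hr⁻¹
t½ = ln 2 / k = ln 2 / 0.03202 ≈ 21.6 hours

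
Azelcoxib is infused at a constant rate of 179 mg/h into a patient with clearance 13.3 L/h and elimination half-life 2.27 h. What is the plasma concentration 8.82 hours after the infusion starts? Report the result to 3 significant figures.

12.5 µg/mL

Css = rate / CL = 179 / 13.3 = 13.46 µg/mL
k = ln 2 / 2.27 = 0.3054 h⁻¹
C(t) = Css (1 − e^(−kt)) = 13.46 × (1 − e^(−2.693)) = 13.46 × 0.9323 ≈ 12.5 µg/mL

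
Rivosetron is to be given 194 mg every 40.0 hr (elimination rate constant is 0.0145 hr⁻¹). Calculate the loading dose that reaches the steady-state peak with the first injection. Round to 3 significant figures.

441 mg

Accumulation ratio R = 1 / (1 − e^(−kτ)) = 1 / (1 − e^(−0.01450×40.0)) = 1 / (1 − 0.5599) = 2.272
Loading dose = maintenance dose × R = 194 × 2.272 ≈ 441 mg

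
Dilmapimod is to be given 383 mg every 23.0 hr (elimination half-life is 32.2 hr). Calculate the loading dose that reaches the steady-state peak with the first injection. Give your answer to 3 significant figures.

981 mg

k = ln 2 / 32.2 = 0.02153 hr⁻¹
Accumulation ratio R = 1 / (1 − e^(−kτ)) = 1 / (1 − e^(−0.02153×23.0)) = 1 / (1 − 0.6095) = 2.561
Loading dose = maintenance dose × R = 383 × 2.561 ≈ 981 mg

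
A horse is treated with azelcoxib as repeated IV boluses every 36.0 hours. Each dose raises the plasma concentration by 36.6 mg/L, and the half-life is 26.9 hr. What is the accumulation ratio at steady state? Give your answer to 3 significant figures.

k = ln 2 / 26.9 = 0.02577 hr⁻¹
Fraction remaining after one interval: e^(−kτ) = e^(−0.02577 × 36.0) = 0.3955
R = 1 / (1 − 0.3955) = 1 / 0.6045 ≈ 1.65

1.65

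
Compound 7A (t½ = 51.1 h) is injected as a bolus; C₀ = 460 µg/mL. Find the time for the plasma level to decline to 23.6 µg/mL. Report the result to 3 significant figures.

k = ln 2 / 51.1 = 0.01356 h⁻¹
C(t) = C₀ e^(−kt)  ⇒  t = ln(C₀/C) / k
t = ln(460/23.6) / 0.01356 = 2.970 / 0.01356 ≈ 219 hours

219 hours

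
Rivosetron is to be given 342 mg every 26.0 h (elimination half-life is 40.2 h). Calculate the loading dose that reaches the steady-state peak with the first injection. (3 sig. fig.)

947 mg

k = ln 2 / 40.2 = 0.01724 h⁻¹
Accumulation ratio R = 1 / (1 − e^(−kτ)) = 1 / (1 − e^(−0.01724×26.0)) = 1 / (1 − 0.6387) = 2.768
Loading dose = maintenance dose × R = 342 × 2.768 ≈ 947 mg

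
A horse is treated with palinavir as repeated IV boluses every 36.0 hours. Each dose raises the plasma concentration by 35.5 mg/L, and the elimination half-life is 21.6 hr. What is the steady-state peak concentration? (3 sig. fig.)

51.8 mg/L

k = ln 2 / 21.6 = 0.03209 hr⁻¹
Fraction remaining after one interval: e^(−kτ) = e^(−0.03209 × 36.0) = 0.3150
R = 1 / (1 − 0.3150) = 1.460
Css,max = 35.5 × 1.460 ≈ 51.8 mg/L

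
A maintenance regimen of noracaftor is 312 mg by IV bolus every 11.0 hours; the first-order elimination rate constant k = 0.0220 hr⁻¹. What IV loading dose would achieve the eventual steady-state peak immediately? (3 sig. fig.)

Accumulation ratio R = 1 / (1 − e^(−kτ)) = 1 / (1 − e^(−0.02200×11.0)) = 1 / (1 − 0.7851) = 4.652
Loading dose = maintenance dose × R = 312 × 4.652 ≈ 1450 mg

1450 mg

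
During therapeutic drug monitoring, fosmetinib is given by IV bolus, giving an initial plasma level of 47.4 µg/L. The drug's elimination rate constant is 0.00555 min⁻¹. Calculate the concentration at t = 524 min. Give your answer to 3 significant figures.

2.59 µg/L

C(t) = C₀ e^(−kt) = 47.4 × e^(−0.005550 × 524) = 47.4 × e^(−2.908) = 47.4 × 0.05457 ≈ 2.59 µg/L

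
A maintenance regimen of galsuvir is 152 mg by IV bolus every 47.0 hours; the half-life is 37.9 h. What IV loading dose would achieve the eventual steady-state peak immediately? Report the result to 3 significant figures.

264 mg

k = ln 2 / 37.9 = 0.01829 h⁻¹
Accumulation ratio R = 1 / (1 − e^(−kτ)) = 1 / (1 − e^(−0.01829×47.0)) = 1 / (1 − 0.4233) = 1.734
Loading dose = maintenance dose × R = 152 × 1.734 ≈ 264 mg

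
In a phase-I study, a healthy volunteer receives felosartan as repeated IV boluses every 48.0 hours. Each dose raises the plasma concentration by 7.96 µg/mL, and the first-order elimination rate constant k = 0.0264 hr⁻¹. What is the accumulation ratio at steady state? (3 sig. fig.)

Fraction remaining after one interval: e^(−kτ) = e^(−0.02640 × 48.0) = 0.2816
R = 1 / (1 − 0.2816) = 1 / 0.7184 ≈ 1.39

1.39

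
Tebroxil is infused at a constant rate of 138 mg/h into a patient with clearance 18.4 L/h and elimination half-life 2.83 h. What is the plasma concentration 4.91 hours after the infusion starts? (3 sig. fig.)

Css = rate / CL = 138 / 18.4 = 7.500 µg/mL
k = ln 2 / 2.83 = 0.2449 h⁻¹
C(t) = Css (1 − e^(−kt)) = 7.500 × (1 − e^(−1.203)) = 7.500 × 0.6996 ≈ 5.25 µg/mL

5.25 µg/mL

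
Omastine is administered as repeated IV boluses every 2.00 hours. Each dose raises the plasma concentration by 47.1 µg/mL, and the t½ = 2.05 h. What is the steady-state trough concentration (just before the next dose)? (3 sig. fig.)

48.7 µg/mL

k = ln 2 / 2.05 = 0.3381 h⁻¹
Fraction remaining after one interval: e^(−kτ) = e^(−0.3381 × 2.00) = 0.5085
R = 1 / (1 − 0.5085) = 2.035
Css,max = 47.1 × 2.035 = 95.83 µg/mL
Css,min = Css,max × e^(−kτ) = 95.83 × 0.5085 ≈ 48.7 µg/mL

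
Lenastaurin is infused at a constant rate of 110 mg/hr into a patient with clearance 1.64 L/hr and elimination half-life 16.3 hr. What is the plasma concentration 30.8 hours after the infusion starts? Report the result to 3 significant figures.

Css = rate / CL = 110 / 1.64 = 67.07 µg/mL
k = ln 2 / 16.3 = 0.04252 hr⁻¹
C(t) = Css (1 − e^(−kt)) = 67.07 × (1 − e^(−1.310)) = 67.07 × 0.7301 ≈ 49.0 µg/mL

49.0 µg/mL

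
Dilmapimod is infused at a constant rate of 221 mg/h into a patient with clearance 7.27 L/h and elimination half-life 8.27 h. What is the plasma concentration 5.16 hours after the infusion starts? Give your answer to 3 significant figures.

10.7 mg/L

Css = rate / CL = 221 / 7.27 = 30.40 mg/L
k = ln 2 / 8.27 = 0.08381 h⁻¹
C(t) = Css (1 − e^(−kt)) = 30.40 × (1 − e^(−0.4325)) = 30.40 × 0.3511 ≈ 10.7 mg/L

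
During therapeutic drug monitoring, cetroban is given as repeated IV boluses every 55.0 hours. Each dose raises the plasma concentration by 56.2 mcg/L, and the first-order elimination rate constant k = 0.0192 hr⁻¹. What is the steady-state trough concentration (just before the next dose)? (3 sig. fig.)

Fraction remaining after one interval: e^(−kτ) = e^(−0.01920 × 55.0) = 0.3478
R = 1 / (1 − 0.3478) = 1.533
Css,max = 56.2 × 1.533 = 86.18 mcg/L
Css,min = Css,max × e^(−kτ) = 86.18 × 0.3478 ≈ 30.0 mcg/L

30.0 mcg/L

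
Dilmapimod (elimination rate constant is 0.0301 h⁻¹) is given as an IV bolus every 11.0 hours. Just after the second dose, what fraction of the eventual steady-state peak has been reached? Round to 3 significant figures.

0.484

f_n = 1 − e^(−nkτ) = 1 − e^(−2 × 0.03010 × 11.0) = 1 − e^(−0.6622) = 1 − 0.5157 ≈ 0.484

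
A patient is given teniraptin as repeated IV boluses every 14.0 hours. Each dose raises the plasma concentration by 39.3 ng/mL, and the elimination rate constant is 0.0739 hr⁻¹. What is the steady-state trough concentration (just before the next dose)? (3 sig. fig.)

21.7 ng/mL

Fraction remaining after one interval: e^(−kτ) = e^(−0.07390 × 14.0) = 0.3554
R = 1 / (1 − 0.3554) = 1.551
Css,max = 39.3 × 1.551 = 60.97 ng/mL
Css,min = Css,max × e^(−kτ) = 60.97 × 0.3554 ≈ 21.7 ng/mL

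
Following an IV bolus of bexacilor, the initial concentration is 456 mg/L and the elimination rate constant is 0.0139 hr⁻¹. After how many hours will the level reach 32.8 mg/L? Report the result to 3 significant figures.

189 hours

C(t) = C₀ e^(−kt)  ⇒  t = ln(C₀/C) / k
t = ln(456/32.8) / 0.01390 = 2.632 / 0.01390 ≈ 189 hours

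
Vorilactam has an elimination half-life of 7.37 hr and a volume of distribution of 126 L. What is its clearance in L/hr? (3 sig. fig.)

11.9 L/hr

k = ln 2 / t½ = ln 2 / 7.37 = 0.09405 hr⁻¹
CL = k · V = 0.09405 × 126 ≈ 11.9 L/hr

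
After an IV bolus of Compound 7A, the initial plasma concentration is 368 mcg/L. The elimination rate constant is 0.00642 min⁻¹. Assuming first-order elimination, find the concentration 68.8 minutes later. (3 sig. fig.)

237 mcg/L

C(t) = C₀ e^(−kt) = 368 × e^(−0.006420 × 68.8) = 368 × e^(−0.4417) = 368 × 0.6429 ≈ 237 mcg/L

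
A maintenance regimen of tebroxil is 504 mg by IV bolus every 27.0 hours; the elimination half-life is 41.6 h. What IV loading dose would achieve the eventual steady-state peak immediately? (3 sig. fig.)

k = ln 2 / 41.6 = 0.01666 h⁻¹
Accumulation ratio R = 1 / (1 − e^(−kτ)) = 1 / (1 − e^(−0.01666×27.0)) = 1 / (1 − 0.6377) = 2.760
Loading dose = maintenance dose × R = 504 × 2.760 ≈ 1390 mg

1390 mg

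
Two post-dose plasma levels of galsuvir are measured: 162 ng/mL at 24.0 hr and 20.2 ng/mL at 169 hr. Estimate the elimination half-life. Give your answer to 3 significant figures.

k = ln(C₁/C₂) / (t₂ − t₁) = ln(162/20.2) / (169 − 24.0)
  = 2.082 / 145.0 = 0.01436 hr⁻¹
t½ = ln 2 / k = ln 2 / 0.01436 ≈ 48.3 hours

48.3 hours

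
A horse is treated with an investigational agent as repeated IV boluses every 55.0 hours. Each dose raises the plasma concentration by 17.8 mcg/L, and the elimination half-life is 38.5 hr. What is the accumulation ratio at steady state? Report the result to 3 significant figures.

k = ln 2 / 38.5 = 0.01800 hr⁻¹
Fraction remaining after one interval: e^(−kτ) = e^(−0.01800 × 55.0) = 0.3715
R = 1 / (1 − 0.3715) = 1 / 0.6285 ≈ 1.59

1.59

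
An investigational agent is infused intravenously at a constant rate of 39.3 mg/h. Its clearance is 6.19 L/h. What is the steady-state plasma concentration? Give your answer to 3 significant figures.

6.35 mg/L

Css = infusion rate / CL = 39.3 / 6.19 ≈ 6.35 mg/L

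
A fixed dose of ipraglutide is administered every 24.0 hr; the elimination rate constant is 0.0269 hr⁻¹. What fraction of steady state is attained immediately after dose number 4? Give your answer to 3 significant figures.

0.924

f_n = 1 − e^(−nkτ) = 1 − e^(−4 × 0.02690 × 24.0) = 1 − e^(−2.582) = 1 − 0.07559 ≈ 0.924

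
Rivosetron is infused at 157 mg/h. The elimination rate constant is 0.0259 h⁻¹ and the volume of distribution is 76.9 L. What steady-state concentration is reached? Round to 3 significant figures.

78.8 mg/L

CL = k · V = 0.0259 × 76.9 = 1.992 L/h
Css = rate / CL = 157 / 1.992 ≈ 78.8 mg/L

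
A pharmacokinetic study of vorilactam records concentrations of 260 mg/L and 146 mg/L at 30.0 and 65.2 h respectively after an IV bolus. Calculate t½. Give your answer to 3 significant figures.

k = ln(C₁/C₂) / (t₂ − t₁) = ln(260/146) / (65.2 − 30.0)
  = 0.5771 / 35.20 = 0.01639 h⁻¹
t½ = ln 2 / k = ln 2 / 0.01639 ≈ 42.3 hours

42.3 hours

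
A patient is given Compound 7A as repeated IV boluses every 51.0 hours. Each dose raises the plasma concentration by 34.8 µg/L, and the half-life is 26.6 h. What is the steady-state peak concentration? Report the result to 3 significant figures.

47.3 µg/L

k = ln 2 / 26.6 = 0.02606 h⁻¹
Fraction remaining after one interval: e^(−kτ) = e^(−0.02606 × 51.0) = 0.2648
R = 1 / (1 − 0.2648) = 1.360
Css,max = 34.8 × 1.360 ≈ 47.3 µg/L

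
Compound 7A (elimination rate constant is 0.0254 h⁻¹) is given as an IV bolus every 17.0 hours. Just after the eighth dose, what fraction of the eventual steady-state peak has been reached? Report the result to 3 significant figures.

f_n = 1 − e^(−nkτ) = 1 − e^(−8 × 0.02540 × 17.0) = 1 − e^(−3.454) = 1 − 0.03161 ≈ 0.968

0.968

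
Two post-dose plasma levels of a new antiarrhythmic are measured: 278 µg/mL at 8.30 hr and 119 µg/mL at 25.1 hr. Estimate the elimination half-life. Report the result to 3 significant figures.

k = ln(C₁/C₂) / (t₂ − t₁) = ln(278/119) / (25.1 − 8.30)
  = 0.8485 / 16.80 = 0.05051 hr⁻¹
t½ = ln 2 / k = ln 2 / 0.05051 ≈ 13.7 hours

13.7 hours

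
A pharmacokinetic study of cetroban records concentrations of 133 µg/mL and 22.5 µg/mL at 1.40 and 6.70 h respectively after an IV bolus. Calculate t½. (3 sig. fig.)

2.07 hours

k = ln(C₁/C₂) / (t₂ − t₁) = ln(133/22.5) / (6.70 − 1.40)
  = 1.777 / 5.300 = 0.3353 h⁻¹
t½ = ln 2 / k = ln 2 / 0.3353 ≈ 2.07 hours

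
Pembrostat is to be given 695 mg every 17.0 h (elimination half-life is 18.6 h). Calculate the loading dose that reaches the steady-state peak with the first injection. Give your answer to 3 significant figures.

1480 mg

k = ln 2 / 18.6 = 0.03727 h⁻¹
Accumulation ratio R = 1 / (1 − e^(−kτ)) = 1 / (1 − e^(−0.03727×17.0)) = 1 / (1 − 0.5307) = 2.131
Loading dose = maintenance dose × R = 695 × 2.131 ≈ 1480 mg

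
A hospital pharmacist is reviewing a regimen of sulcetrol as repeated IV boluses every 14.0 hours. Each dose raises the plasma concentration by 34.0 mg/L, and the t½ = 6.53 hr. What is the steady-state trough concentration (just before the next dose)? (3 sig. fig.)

9.94 mg/L

k = ln 2 / 6.53 = 0.1061 hr⁻¹
Fraction remaining after one interval: e^(−kτ) = e^(−0.1061 × 14.0) = 0.2263
R = 1 / (1 − 0.2263) = 1.292
Css,max = 34.0 × 1.292 = 43.94 mg/L
Css,min = Css,max × e^(−kτ) = 43.94 × 0.2263 ≈ 9.94 mg/L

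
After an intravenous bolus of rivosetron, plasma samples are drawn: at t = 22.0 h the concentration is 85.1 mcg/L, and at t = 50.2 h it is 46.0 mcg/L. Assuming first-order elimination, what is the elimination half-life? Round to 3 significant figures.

k = ln(C₁/C₂) / (t₂ − t₁) = ln(85.1/46.0) / (50.2 − 22.0)
  = 0.6152 / 28.20 = 0.02182 h⁻¹
t½ = ln 2 / k = ln 2 / 0.02182 ≈ 31.8 hours

31.8 hours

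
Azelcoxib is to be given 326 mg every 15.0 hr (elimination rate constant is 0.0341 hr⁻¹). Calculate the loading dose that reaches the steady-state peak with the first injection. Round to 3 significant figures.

814 mg

Accumulation ratio R = 1 / (1 − e^(−kτ)) = 1 / (1 − e^(−0.03410×15.0)) = 1 / (1 − 0.5996) = 2.497
Loading dose = maintenance dose × R = 326 × 2.497 ≈ 814 mg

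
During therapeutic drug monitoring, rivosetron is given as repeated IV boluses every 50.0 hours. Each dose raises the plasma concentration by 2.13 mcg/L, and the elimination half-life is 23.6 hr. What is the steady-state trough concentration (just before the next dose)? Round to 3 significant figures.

k = ln 2 / 23.6 = 0.02937 hr⁻¹
Fraction remaining after one interval: e^(−kτ) = e^(−0.02937 × 50.0) = 0.2303
R = 1 / (1 − 0.2303) = 1.299
Css,max = 2.13 × 1.299 = 2.767 mcg/L
Css,min = Css,max × e^(−kτ) = 2.767 × 0.2303 ≈ 0.637 mcg/L

0.637 mcg/L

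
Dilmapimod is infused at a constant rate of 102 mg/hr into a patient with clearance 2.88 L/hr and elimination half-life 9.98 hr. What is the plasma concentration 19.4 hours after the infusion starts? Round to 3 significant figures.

Css = rate / CL = 102 / 2.88 = 35.42 mg/L
k = ln 2 / 9.98 = 0.06945 hr⁻¹
C(t) = Css (1 − e^(−kt)) = 35.42 × (1 − e^(−1.347)) = 35.42 × 0.7401 ≈ 26.2 mg/L

26.2 mg/L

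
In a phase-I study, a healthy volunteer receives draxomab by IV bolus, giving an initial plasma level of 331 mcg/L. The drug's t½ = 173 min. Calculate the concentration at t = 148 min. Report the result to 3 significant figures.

183 mcg/L

k = ln 2 / 173 = 0.004007 min⁻¹
148 min is 0.8555 half-lives, so C = 331 × (1/2)^0.8555 = 331 × 0.5527 ≈ 183 mcg/L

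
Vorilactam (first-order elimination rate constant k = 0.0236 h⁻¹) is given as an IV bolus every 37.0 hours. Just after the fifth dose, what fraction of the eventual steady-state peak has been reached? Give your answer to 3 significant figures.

0.987

f_n = 1 − e^(−nkτ) = 1 − e^(−5 × 0.02360 × 37.0) = 1 − e^(−4.366) = 1 − 0.01270 ≈ 0.987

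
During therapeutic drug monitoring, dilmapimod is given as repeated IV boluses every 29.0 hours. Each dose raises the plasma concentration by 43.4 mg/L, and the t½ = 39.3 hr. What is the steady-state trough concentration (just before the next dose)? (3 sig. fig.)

65.0 mg/L

k = ln 2 / 39.3 = 0.01764 hr⁻¹
Fraction remaining after one interval: e^(−kτ) = e^(−0.01764 × 29.0) = 0.5996
R = 1 / (1 − 0.5996) = 2.498
Css,max = 43.4 × 2.498 = 108.4 mg/L
Css,min = Css,max × e^(−kτ) = 108.4 × 0.5996 ≈ 65.0 mg/L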